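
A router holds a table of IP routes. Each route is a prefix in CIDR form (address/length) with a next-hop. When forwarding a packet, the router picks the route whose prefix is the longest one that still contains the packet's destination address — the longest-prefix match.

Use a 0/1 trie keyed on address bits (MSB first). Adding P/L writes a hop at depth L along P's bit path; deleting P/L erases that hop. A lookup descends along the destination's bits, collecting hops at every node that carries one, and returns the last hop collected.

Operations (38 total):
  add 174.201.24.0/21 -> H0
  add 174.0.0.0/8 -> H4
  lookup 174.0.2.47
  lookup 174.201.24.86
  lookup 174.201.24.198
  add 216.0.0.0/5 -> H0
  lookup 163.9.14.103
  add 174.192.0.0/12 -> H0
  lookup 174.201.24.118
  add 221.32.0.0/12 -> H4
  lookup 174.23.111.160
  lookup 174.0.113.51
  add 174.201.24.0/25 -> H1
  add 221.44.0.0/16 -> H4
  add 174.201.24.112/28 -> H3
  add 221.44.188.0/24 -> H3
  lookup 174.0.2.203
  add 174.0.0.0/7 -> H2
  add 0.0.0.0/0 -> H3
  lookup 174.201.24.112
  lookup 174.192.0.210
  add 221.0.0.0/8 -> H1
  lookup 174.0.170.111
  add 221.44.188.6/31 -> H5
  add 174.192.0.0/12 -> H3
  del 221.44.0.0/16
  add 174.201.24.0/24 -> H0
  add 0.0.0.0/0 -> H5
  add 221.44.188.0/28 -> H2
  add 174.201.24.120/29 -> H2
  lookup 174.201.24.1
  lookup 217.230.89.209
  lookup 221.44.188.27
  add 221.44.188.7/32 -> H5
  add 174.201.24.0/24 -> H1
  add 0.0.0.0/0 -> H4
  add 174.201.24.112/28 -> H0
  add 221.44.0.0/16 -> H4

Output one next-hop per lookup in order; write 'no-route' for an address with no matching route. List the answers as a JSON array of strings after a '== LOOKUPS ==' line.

Process each operation:
  add 174.201.24.0/21 -> H0 at depth 21
  add 174.0.0.0/8 -> H4 at depth 8
  ? 174.0.2.47  path d0:-→d1:-→d2:-→d3:-→d4:-→d5:-→d6:-→d7:-→d8:H4  best=H4
  ? 174.201.24.86  path d0:-→d1:-→d2:-→d3:-→d4:-→d5:-→d6:-→d7:-→d8:H4→d9:-→d10:-→d11:-→d12:-→d13:-→d14:-→d15:-→d16:-→d17:-→d18:-→d19:-→d20:-→d21:H0  best=H0
  ? 174.201.24.198  path d0:-→d1:-→d2:-→d3:-→d4:-→d5:-→d6:-→d7:-→d8:H4→d9:-→d10:-→d11:-→d12:-→d13:-→d14:-→d15:-→d16:-→d17:-→d18:-→d19:-→d20:-→d21:H0  best=H0
  add 216.0.0.0/5 -> H0 at depth 5
  ? 163.9.14.103  path d0:-→d1:-→d2:-→d3:-→d4:-  best=no-route
  add 174.192.0.0/12 -> H0 at depth 12
  ? 174.201.24.118  path d0:-→d1:-→d2:-→d3:-→d4:-→d5:-→d6:-→d7:-→d8:H4→d9:-→d10:-→d11:-→d12:H0→d13:-→d14:-→d15:-→d16:-→d17:-→d18:-→d19:-→d20:-→d21:H0  best=H0
  add 221.32.0.0/12 -> H4 at depth 12
  ? 174.23.111.160  path d0:-→d1:-→d2:-→d3:-→d4:-→d5:-→d6:-→d7:-→d8:H4  best=H4
  ? 174.0.113.51  path d0:-→d1:-→d2:-→d3:-→d4:-→d5:-→d6:-→d7:-→d8:H4  best=H4
  add 174.201.24.0/25 -> H1 at depth 25
  add 221.44.0.0/16 -> H4 at depth 16
  add 174.201.24.112/28 -> H3 at depth 28
  add 221.44.188.0/24 -> H3 at depth 24
  ? 174.0.2.203  path d0:-→d1:-→d2:-→d3:-→d4:-→d5:-→d6:-→d7:-→d8:H4  best=H4
  add 174.0.0.0/7 -> H2 at depth 7
  add 0.0.0.0/0 -> H3 at depth 0
  ? 174.201.24.112  path d0:H3→d1:-→d2:-→d3:-→d4:-→d5:-→d6:-→d7:H2→d8:H4→d9:-→d10:-→d11:-→d12:H0→d13:-→d14:-→d15:-→d16:-→d17:-→d18:-→d19:-→d20:-→d21:H0→d22:-→d23:-→d24:-→d25:H1→d26:-→d27:-→d28:H3  best=H3
  ? 174.192.0.210  path d0:H3→d1:-→d2:-→d3:-→d4:-→d5:-→d6:-→d7:H2→d8:H4→d9:-→d10:-→d11:-→d12:H0  best=H0
  add 221.0.0.0/8 -> H1 at depth 8
  ? 174.0.170.111  path d0:H3→d1:-→d2:-→d3:-→d4:-→d5:-→d6:-→d7:H2→d8:H4  best=H4
  add 221.44.188.6/31 -> H5 at depth 31
  add 174.192.0.0/12 -> H3 at depth 12
  - 221.44.0.0/16 clear@16
  add 174.201.24.0/24 -> H0 at depth 24
  add 0.0.0.0/0 -> H5 at depth 0
  add 221.44.188.0/28 -> H2 at depth 28
  add 174.201.24.120/29 -> H2 at depth 29
  ? 174.201.24.1  path d0:H5→d1:-→d2:-→d3:-→d4:-→d5:-→d6:-→d7:H2→d8:H4→d9:-→d10:-→d11:-→d12:H3→d13:-→d14:-→d15:-→d16:-→d17:-→d18:-→d19:-→d20:-→d21:H0→d22:-→d23:-→d24:H0→d25:H1  best=H1
  ? 217.230.89.209  path d0:H5→d1:-→d2:-→d3:-→d4:-→d5:H0  best=H0
  ? 221.44.188.27  path d0:H5→d1:-→d2:-→d3:-→d4:-→d5:H0→d6:-→d7:-→d8:H1→d9:-→d10:-→d11:-→d12:H4→d13:-→d14:-→d15:-→d16:-→d17:-→d18:-→d19:-→d20:-→d21:-→d22:-→d23:-→d24:H3→d25:-→d26:-→d27:-  best=H3
  add 221.44.188.7/32 -> H5 at depth 32
  add 174.201.24.0/24 -> H1 at depth 24
  add 0.0.0.0/0 -> H4 at depth 0
  add 174.201.24.112/28 -> H0 at depth 28
  add 221.44.0.0/16 -> H4 at depth 16

== LOOKUPS ==
["H4","H0","H0","no-route","H0","H4","H4","H4","H3","H0","H4","H1","H0","H3"]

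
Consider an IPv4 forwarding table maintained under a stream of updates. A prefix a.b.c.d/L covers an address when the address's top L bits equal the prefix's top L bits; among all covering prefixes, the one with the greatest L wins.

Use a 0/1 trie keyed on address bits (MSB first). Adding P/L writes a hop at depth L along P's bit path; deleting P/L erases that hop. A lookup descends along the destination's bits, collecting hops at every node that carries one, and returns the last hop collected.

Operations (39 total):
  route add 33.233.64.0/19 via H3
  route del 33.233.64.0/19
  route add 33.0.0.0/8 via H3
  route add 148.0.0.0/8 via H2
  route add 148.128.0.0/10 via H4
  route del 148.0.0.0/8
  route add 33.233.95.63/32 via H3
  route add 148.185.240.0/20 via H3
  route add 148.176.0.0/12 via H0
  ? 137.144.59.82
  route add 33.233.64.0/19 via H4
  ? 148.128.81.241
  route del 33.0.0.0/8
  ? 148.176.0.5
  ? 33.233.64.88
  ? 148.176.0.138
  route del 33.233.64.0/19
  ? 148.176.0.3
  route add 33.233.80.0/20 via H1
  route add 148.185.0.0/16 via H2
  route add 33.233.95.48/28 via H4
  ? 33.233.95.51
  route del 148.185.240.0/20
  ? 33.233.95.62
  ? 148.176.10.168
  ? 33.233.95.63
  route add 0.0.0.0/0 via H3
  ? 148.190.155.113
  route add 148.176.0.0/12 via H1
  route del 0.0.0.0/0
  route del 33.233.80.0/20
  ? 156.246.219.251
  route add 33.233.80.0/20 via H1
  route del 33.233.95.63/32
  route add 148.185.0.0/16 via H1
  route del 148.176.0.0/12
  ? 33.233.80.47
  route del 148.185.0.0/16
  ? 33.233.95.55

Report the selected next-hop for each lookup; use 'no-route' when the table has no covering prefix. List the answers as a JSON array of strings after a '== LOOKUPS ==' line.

Process each operation:
  + 33.233.64.0/19 (H3) depth=19
  - 33.233.64.0/19 clear@19
  + 33.0.0.0/8 (H3) depth=8
  + 148.0.0.0/8 (H2) depth=8
  + 148.128.0.0/10 (H4) depth=10
  - 148.0.0.0/8 clear@8
  + 33.233.95.63/32 (H3) depth=32
  + 148.185.240.0/20 (H3) depth=20
  + 148.176.0.0/12 (H0) depth=12
  ? 137.144.59.82  path d0:-→d1:-→d2:-→d3:-  best=no-route
  + 33.233.64.0/19 (H4) depth=19
  ? 148.128.81.241  path d0:-→d1:-→d2:-→d3:-→d4:-→d5:-→d6:-→d7:-→d8:-→d9:-→d10:H4  best=H4
  - 33.0.0.0/8 clear@8
  ? 148.176.0.5  path d0:-→d1:-→d2:-→d3:-→d4:-→d5:-→d6:-→d7:-→d8:-→d9:-→d10:H4→d11:-→d12:H0  best=H0
  ? 33.233.64.88  path d0:-→d1:-→d2:-→d3:-→d4:-→d5:-→d6:-→d7:-→d8:-→d9:-→d10:-→d11:-→d12:-→d13:-→d14:-→d15:-→d16:-→d17:-→d18:-→d19:H4  best=H4
  ? 148.176.0.138  path d0:-→d1:-→d2:-→d3:-→d4:-→d5:-→d6:-→d7:-→d8:-→d9:-→d10:H4→d11:-→d12:H0  best=H0
  - 33.233.64.0/19 clear@19
  ? 148.176.0.3  path d0:-→d1:-→d2:-→d3:-→d4:-→d5:-→d6:-→d7:-→d8:-→d9:-→d10:H4→d11:-→d12:H0  best=H0
  + 33.233.80.0/20 (H1) depth=20
  + 148.185.0.0/16 (H2) depth=16
  + 33.233.95.48/28 (H4) depth=28
  ? 33.233.95.51  path d0:-→d1:-→d2:-→d3:-→d4:-→d5:-→d6:-→d7:-→d8:-→d9:-→d10:-→d11:-→d12:-→d13:-→d14:-→d15:-→d16:-→d17:-→d18:-→d19:-→d20:H1→d21:-→d22:-→d23:-→d24:-→d25:-→d26:-→d27:-→d28:H4  best=H4
  - 148.185.240.0/20 clear@20
  ? 33.233.95.62  path d0:-→d1:-→d2:-→d3:-→d4:-→d5:-→d6:-→d7:-→d8:-→d9:-→d10:-→d11:-→d12:-→d13:-→d14:-→d15:-→d16:-→d17:-→d18:-→d19:-→d20:H1→d21:-→d22:-→d23:-→d24:-→d25:-→d26:-→d27:-→d28:H4→d29:-→d30:-→d31:-  best=H4
  ? 148.176.10.168  path d0:-→d1:-→d2:-→d3:-→d4:-→d5:-→d6:-→d7:-→d8:-→d9:-→d10:H4→d11:-→d12:H0  best=H0
  ? 33.233.95.63  path d0:-→d1:-→d2:-→d3:-→d4:-→d5:-→d6:-→d7:-→d8:-→d9:-→d10:-→d11:-→d12:-→d13:-→d14:-→d15:-→d16:-→d17:-→d18:-→d19:-→d20:H1→d21:-→d22:-→d23:-→d24:-→d25:-→d26:-→d27:-→d28:H4→d29:-→d30:-→d31:-→d32:H3  best=H3
  + 0.0.0.0/0 (H3) depth=0
  ? 148.190.155.113  path d0:H3→d1:-→d2:-→d3:-→d4:-→d5:-→d6:-→d7:-→d8:-→d9:-→d10:H4→d11:-→d12:H0→d13:-  best=H0
  + 148.176.0.0/12 (H1) depth=12
  - 0.0.0.0/0 clear@0
  - 33.233.80.0/20 clear@20
  ? 156.246.219.251  path d0:-→d1:-→d2:-→d3:-→d4:-  best=no-route
  + 33.233.80.0/20 (H1) depth=20
  - 33.233.95.63/32 clear@32
  + 148.185.0.0/16 (H1) depth=16
  - 148.176.0.0/12 clear@12
  ? 33.233.80.47  path d0:-→d1:-→d2:-→d3:-→d4:-→d5:-→d6:-→d7:-→d8:-→d9:-→d10:-→d11:-→d12:-→d13:-→d14:-→d15:-→d16:-→d17:-→d18:-→d19:-→d20:H1  best=H1
  - 148.185.0.0/16 clear@16
  ? 33.233.95.55  path d0:-→d1:-→d2:-→d3:-→d4:-→d5:-→d6:-→d7:-→d8:-→d9:-→d10:-→d11:-→d12:-→d13:-→d14:-→d15:-→d16:-→d17:-→d18:-→d19:-→d20:H1→d21:-→d22:-→d23:-→d24:-→d25:-→d26:-→d27:-→d28:H4  best=H4

== LOOKUPS ==
["no-route","H4","H0","H4","H0","H0","H4","H4","H0","H3","H0","no-route","H1","H4"]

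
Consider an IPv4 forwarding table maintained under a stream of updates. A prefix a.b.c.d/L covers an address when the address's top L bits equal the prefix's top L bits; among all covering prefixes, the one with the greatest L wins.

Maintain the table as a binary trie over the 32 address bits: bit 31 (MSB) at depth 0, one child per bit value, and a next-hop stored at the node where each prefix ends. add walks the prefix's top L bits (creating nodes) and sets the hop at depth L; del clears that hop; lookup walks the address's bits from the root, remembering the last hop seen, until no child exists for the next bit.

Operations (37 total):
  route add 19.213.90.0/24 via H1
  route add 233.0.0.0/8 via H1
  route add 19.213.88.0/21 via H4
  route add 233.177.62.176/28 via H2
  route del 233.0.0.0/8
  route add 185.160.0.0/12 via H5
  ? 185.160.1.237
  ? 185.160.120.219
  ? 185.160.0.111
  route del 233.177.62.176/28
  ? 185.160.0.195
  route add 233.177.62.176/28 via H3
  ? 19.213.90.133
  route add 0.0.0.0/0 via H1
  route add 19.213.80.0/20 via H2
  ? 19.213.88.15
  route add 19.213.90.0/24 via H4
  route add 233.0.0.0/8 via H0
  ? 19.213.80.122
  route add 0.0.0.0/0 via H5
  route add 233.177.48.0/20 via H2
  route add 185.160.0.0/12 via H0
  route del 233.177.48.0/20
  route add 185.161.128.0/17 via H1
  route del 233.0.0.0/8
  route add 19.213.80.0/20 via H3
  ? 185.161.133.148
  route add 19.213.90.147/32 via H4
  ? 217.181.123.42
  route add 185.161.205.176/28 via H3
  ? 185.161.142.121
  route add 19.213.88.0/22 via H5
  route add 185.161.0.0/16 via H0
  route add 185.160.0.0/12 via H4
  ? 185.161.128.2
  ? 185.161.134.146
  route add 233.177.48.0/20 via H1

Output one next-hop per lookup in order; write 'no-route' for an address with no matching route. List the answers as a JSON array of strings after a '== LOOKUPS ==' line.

Process each operation:
  + 19.213.90.0/24 (H1) depth=24
  + 233.0.0.0/8 (H1) depth=8
  + 19.213.88.0/21 (H4) depth=21
  + 233.177.62.176/28 (H2) depth=28
  - 233.0.0.0/8 clear@8
  + 185.160.0.0/12 (H5) depth=12
  lookup 185.160.1.237: bits 101110011010 walk d0:-→d1:-→d2:-→d3:-→d4:-→d5:-→d6:-→d7:-→d8:-→d9:-→d10:-→d11:-→d12:H5 -> H5
  lookup 185.160.120.219: bits 101110011010 walk d0:-→d1:-→d2:-→d3:-→d4:-→d5:-→d6:-→d7:-→d8:-→d9:-→d10:-→d11:-→d12:H5 -> H5
  lookup 185.160.0.111: bits 101110011010 walk d0:-→d1:-→d2:-→d3:-→d4:-→d5:-→d6:-→d7:-→d8:-→d9:-→d10:-→d11:-→d12:H5 -> H5
  - 233.177.62.176/28 clear@28
  lookup 185.160.0.195: bits 101110011010 walk d0:-→d1:-→d2:-→d3:-→d4:-→d5:-→d6:-→d7:-→d8:-→d9:-→d10:-→d11:-→d12:H5 -> H5
  + 233.177.62.176/28 (H3) depth=28
  lookup 19.213.90.133: bits 000100111101010101011010 walk d0:-→d1:-→d2:-→d3:-→d4:-→d5:-→d6:-→d7:-→d8:-→d9:-→d10:-→d11:-→d12:-→d13:-→d14:-→d15:-→d16:-→d17:-→d18:-→d19:-→d20:-→d21:H4→d22:-→d23:-→d24:H1 -> H1
  + 0.0.0.0/0 (H1) depth=0
  + 19.213.80.0/20 (H2) depth=20
  lookup 19.213.88.15: bits 0001001111010101010110 walk d0:H1→d1:-→d2:-→d3:-→d4:-→d5:-→d6:-→d7:-→d8:-→d9:-→d10:-→d11:-→d12:-→d13:-→d14:-→d15:-→d16:-→d17:-→d18:-→d19:-→d20:H2→d21:H4→d22:- -> H4
  + 19.213.90.0/24 (H4) depth=24
  + 233.0.0.0/8 (H0) depth=8
  lookup 19.213.80.122: bits 00010011110101010101 walk d0:H1→d1:-→d2:-→d3:-→d4:-→d5:-→d6:-→d7:-→d8:-→d9:-→d10:-→d11:-→d12:-→d13:-→d14:-→d15:-→d16:-→d17:-→d18:-→d19:-→d20:H2 -> H2
  + 0.0.0.0/0 (H5) depth=0
  + 233.177.48.0/20 (H2) depth=20
  + 185.160.0.0/12 (H0) depth=12
  - 233.177.48.0/20 clear@20
  + 185.161.128.0/17 (H1) depth=17
  - 233.0.0.0/8 clear@8
  + 19.213.80.0/20 (H3) depth=20
  lookup 185.161.133.148: bits 10111001101000011 walk d0:H5→d1:-→d2:-→d3:-→d4:-→d5:-→d6:-→d7:-→d8:-→d9:-→d10:-→d11:-→d12:H0→d13:-→d14:-→d15:-→d16:-→d17:H1 -> H1
  + 19.213.90.147/32 (H4) depth=32
  lookup 217.181.123.42: bits 11 walk d0:H5→d1:-→d2:- -> H5
  + 185.161.205.176/28 (H3) depth=28
  lookup 185.161.142.121: bits 10111001101000011 walk d0:H5→d1:-→d2:-→d3:-→d4:-→d5:-→d6:-→d7:-→d8:-→d9:-→d10:-→d11:-→d12:H0→d13:-→d14:-→d15:-→d16:-→d17:H1 -> H1
  + 19.213.88.0/22 (H5) depth=22
  + 185.161.0.0/16 (H0) depth=16
  + 185.160.0.0/12 (H4) depth=12
  lookup 185.161.128.2: bits 10111001101000011 walk d0:H5→d1:-→d2:-→d3:-→d4:-→d5:-→d6:-→d7:-→d8:-→d9:-→d10:-→d11:-→d12:H4→d13:-→d14:-→d15:-→d16:H0→d17:H1 -> H1
  lookup 185.161.134.146: bits 10111001101000011 walk d0:H5→d1:-→d2:-→d3:-→d4:-→d5:-→d6:-→d7:-→d8:-→d9:-→d10:-→d11:-→d12:H4→d13:-→d14:-→d15:-→d16:H0→d17:H1 -> H1
  + 233.177.48.0/20 (H1) depth=20

== LOOKUPS ==
["H5","H5","H5","H5","H1","H4","H2","H1","H5","H1","H1","H1"]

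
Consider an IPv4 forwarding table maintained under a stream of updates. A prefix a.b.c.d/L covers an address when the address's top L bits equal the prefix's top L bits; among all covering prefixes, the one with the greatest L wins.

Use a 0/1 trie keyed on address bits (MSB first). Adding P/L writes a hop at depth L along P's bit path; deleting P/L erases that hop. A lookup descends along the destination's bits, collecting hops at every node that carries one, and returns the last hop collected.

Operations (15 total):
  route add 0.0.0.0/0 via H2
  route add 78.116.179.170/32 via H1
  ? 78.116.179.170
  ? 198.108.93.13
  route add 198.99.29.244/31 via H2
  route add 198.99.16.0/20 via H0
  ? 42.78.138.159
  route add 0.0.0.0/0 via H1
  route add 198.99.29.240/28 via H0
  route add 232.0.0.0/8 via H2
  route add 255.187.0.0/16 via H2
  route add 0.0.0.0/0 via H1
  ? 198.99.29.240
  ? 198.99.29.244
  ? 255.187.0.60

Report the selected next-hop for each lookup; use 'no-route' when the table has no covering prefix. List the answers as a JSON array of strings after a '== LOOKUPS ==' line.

Process each operation:
  add 0.0.0.0/0 -> H2 at depth 0
  add 78.116.179.170/32 -> H1 at depth 32
  Q 78.116.179.170: descend 01001110011101001011001110101010 ; hops seen [H2,H1] ; pick H1
  Q 198.108.93.13: descend ε ; hops seen [H2] ; pick H2
  add 198.99.29.244/31 -> H2 at depth 31
  add 198.99.16.0/20 -> H0 at depth 20
  Q 42.78.138.159: descend 0 ; hops seen [H2] ; pick H2
  add 0.0.0.0/0 -> H1 at depth 0
  add 198.99.29.240/28 -> H0 at depth 28
  add 232.0.0.0/8 -> H2 at depth 8
  add 255.187.0.0/16 -> H2 at depth 16
  add 0.0.0.0/0 -> H1 at depth 0
  Q 198.99.29.240: descend 11000110011000110001110111110 ; hops seen [H1,H0,H0] ; pick H0
  Q 198.99.29.244: descend 1100011001100011000111011111010 ; hops seen [H1,H0,H0,H2] ; pick H2
  Q 255.187.0.60: descend 1111111110111011 ; hops seen [H1,H2] ; pick H2

== LOOKUPS ==
["H1","H2","H2","H0","H2","H2"]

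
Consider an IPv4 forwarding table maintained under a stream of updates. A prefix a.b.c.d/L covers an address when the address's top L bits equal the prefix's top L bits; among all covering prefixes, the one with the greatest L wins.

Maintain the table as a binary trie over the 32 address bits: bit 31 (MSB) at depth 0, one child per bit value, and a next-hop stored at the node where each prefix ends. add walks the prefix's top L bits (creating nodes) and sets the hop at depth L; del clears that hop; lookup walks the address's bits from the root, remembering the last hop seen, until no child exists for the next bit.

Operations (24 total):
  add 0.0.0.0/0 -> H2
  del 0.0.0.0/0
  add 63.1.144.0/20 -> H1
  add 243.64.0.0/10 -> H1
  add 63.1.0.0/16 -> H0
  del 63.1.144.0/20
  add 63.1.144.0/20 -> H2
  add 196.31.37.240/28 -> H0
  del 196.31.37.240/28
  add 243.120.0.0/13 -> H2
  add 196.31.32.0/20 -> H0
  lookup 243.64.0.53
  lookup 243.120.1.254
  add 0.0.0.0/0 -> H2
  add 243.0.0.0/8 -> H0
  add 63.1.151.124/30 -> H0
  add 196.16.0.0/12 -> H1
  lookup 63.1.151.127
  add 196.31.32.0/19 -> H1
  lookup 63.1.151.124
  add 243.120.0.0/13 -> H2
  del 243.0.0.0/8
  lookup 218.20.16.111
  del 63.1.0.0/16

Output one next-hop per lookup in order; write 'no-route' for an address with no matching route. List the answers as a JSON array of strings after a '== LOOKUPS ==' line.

Trace:
  add 0.0.0.0/0 -> H2 at depth 0
  del 0.0.0.0/0 (clear depth 0)
  add 63.1.144.0/20 -> H1 at depth 20
  add 243.64.0.0/10 -> H1 at depth 10
  add 63.1.0.0/16 -> H0 at depth 16
  del 63.1.144.0/20 (clear depth 20)
  add 63.1.144.0/20 -> H2 at depth 20
  add 196.31.37.240/28 -> H0 at depth 28
  del 196.31.37.240/28 (clear depth 28)
  add 243.120.0.0/13 -> H2 at depth 13
  add 196.31.32.0/20 -> H0 at depth 20
  lookup 243.64.0.53: bits 1111001101 walk d0:-→d1:-→d2:-→d3:-→d4:-→d5:-→d6:-→d7:-→d8:-→d9:-→d10:H1 -> H1
  lookup 243.120.1.254: bits 1111001101111 walk d0:-→d1:-→d2:-→d3:-→d4:-→d5:-→d6:-→d7:-→d8:-→d9:-→d10:H1→d11:-→d12:-→d13:H2 -> H2
  add 0.0.0.0/0 -> H2 at depth 0
  add 243.0.0.0/8 -> H0 at depth 8
  add 63.1.151.124/30 -> H0 at depth 30
  add 196.16.0.0/12 -> H1 at depth 12
  lookup 63.1.151.127: bits 001111110000000110010111011111 walk d0:H2→d1:-→d2:-→d3:-→d4:-→d5:-→d6:-→d7:-→d8:-→d9:-→d10:-→d11:-→d12:-→d13:-→d14:-→d15:-→d16:H0→d17:-→d18:-→d19:-→d20:H2→d21:-→d22:-→d23:-→d24:-→d25:-→d26:-→d27:-→d28:-→d29:-→d30:H0 -> H0
  add 196.31.32.0/19 -> H1 at depth 19
  lookup 63.1.151.124: bits 001111110000000110010111011111 walk d0:H2→d1:-→d2:-→d3:-→d4:-→d5:-→d6:-→d7:-→d8:-→d9:-→d10:-→d11:-→d12:-→d13:-→d14:-→d15:-→d16:H0→d17:-→d18:-→d19:-→d20:H2→d21:-→d22:-→d23:-→d24:-→d25:-→d26:-→d27:-→d28:-→d29:-→d30:H0 -> H0
  add 243.120.0.0/13 -> H2 at depth 13
  del 243.0.0.0/8 (clear depth 8)
  lookup 218.20.16.111: bits 110 walk d0:H2→d1:-→d2:-→d3:- -> H2
  del 63.1.0.0/16 (clear depth 16)

== LOOKUPS ==
["H1","H2","H0","H0","H2"]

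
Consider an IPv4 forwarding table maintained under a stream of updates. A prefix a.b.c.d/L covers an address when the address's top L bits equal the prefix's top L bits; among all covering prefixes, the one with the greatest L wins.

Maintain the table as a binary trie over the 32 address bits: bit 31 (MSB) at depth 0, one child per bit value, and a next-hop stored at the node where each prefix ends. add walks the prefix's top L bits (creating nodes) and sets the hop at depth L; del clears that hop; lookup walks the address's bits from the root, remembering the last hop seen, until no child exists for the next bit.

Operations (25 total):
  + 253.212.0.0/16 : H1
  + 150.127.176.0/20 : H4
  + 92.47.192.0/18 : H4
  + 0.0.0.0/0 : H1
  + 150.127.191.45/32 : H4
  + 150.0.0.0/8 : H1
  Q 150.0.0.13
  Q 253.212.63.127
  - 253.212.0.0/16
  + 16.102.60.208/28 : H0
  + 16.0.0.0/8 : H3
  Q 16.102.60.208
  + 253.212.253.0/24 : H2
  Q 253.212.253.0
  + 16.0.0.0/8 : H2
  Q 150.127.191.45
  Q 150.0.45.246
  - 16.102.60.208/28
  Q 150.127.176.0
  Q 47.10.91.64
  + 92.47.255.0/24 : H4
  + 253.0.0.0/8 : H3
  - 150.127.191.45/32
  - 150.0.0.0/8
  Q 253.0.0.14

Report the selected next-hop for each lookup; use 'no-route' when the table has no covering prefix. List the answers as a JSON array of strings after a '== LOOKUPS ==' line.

Apply in order:
  add 253.212.0.0/16 -> H1 at depth 16
  add 150.127.176.0/20 -> H4 at depth 20
  add 92.47.192.0/18 -> H4 at depth 18
  add 0.0.0.0/0 -> H1 at depth 0
  add 150.127.191.45/32 -> H4 at depth 32
  add 150.0.0.0/8 -> H1 at depth 8
  ? 150.0.0.13  path d0:H1→d1:-→d2:-→d3:-→d4:-→d5:-→d6:-→d7:-→d8:H1→d9:-  best=H1
  ? 253.212.63.127  path d0:H1→d1:-→d2:-→d3:-→d4:-→d5:-→d6:-→d7:-→d8:-→d9:-→d10:-→d11:-→d12:-→d13:-→d14:-→d15:-→d16:H1  best=H1
  - 253.212.0.0/16 clear@16
  add 16.102.60.208/28 -> H0 at depth 28
  add 16.0.0.0/8 -> H3 at depth 8
  ? 16.102.60.208  path d0:H1→d1:-→d2:-→d3:-→d4:-→d5:-→d6:-→d7:-→d8:H3→d9:-→d10:-→d11:-→d12:-→d13:-→d14:-→d15:-→d16:-→d17:-→d18:-→d19:-→d20:-→d21:-→d22:-→d23:-→d24:-→d25:-→d26:-→d27:-→d28:H0  best=H0
  add 253.212.253.0/24 -> H2 at depth 24
  ? 253.212.253.0  path d0:H1→d1:-→d2:-→d3:-→d4:-→d5:-→d6:-→d7:-→d8:-→d9:-→d10:-→d11:-→d12:-→d13:-→d14:-→d15:-→d16:-→d17:-→d18:-→d19:-→d20:-→d21:-→d22:-→d23:-→d24:H2  best=H2
  add 16.0.0.0/8 -> H2 at depth 8
  ? 150.127.191.45  path d0:H1→d1:-→d2:-→d3:-→d4:-→d5:-→d6:-→d7:-→d8:H1→d9:-→d10:-→d11:-→d12:-→d13:-→d14:-→d15:-→d16:-→d17:-→d18:-→d19:-→d20:H4→d21:-→d22:-→d23:-→d24:-→d25:-→d26:-→d27:-→d28:-→d29:-→d30:-→d31:-→d32:H4  best=H4
  ? 150.0.45.246  path d0:H1→d1:-→d2:-→d3:-→d4:-→d5:-→d6:-→d7:-→d8:H1→d9:-  best=H1
  - 16.102.60.208/28 clear@28
  ? 150.127.176.0  path d0:H1→d1:-→d2:-→d3:-→d4:-→d5:-→d6:-→d7:-→d8:H1→d9:-→d10:-→d11:-→d12:-→d13:-→d14:-→d15:-→d16:-→d17:-→d18:-→d19:-→d20:H4  best=H4
  ? 47.10.91.64  path d0:H1→d1:-→d2:-  best=H1
  add 92.47.255.0/24 -> H4 at depth 24
  add 253.0.0.0/8 -> H3 at depth 8
  - 150.127.191.45/32 clear@32
  - 150.0.0.0/8 clear@8
  ? 253.0.0.14  path d0:H1→d1:-→d2:-→d3:-→d4:-→d5:-→d6:-→d7:-→d8:H3  best=H3

== LOOKUPS ==
["H1","H1","H0","H2","H4","H1","H4","H1","H3"]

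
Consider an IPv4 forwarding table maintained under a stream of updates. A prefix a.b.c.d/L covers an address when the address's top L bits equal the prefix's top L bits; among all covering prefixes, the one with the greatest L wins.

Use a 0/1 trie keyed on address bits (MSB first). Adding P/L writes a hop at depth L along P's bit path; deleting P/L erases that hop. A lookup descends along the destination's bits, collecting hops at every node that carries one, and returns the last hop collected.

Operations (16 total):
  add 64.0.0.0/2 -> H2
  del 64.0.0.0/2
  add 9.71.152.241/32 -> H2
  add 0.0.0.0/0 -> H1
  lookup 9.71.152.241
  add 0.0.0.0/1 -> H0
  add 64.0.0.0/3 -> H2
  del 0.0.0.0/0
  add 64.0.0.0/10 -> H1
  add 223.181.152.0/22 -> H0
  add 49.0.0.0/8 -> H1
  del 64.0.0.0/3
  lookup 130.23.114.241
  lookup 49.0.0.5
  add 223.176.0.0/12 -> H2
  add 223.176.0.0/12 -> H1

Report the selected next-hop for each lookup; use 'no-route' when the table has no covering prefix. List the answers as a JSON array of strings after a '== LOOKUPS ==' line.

Apply in order:
  add 64.0.0.0/2 -> H2 at depth 2
  - 64.0.0.0/2 clear@2
  add 9.71.152.241/32 -> H2 at depth 32
  add 0.0.0.0/0 -> H1 at depth 0
  ? 9.71.152.241  path d0:H1→d1:-→d2:-→d3:-→d4:-→d5:-→d6:-→d7:-→d8:-→d9:-→d10:-→d11:-→d12:-→d13:-→d14:-→d15:-→d16:-→d17:-→d18:-→d19:-→d20:-→d21:-→d22:-→d23:-→d24:-→d25:-→d26:-→d27:-→d28:-→d29:-→d30:-→d31:-→d32:H2  best=H2
  add 0.0.0.0/1 -> H0 at depth 1
  add 64.0.0.0/3 -> H2 at depth 3
  - 0.0.0.0/0 clear@0
  add 64.0.0.0/10 -> H1 at depth 10
  add 223.181.152.0/22 -> H0 at depth 22
  add 49.0.0.0/8 -> H1 at depth 8
  - 64.0.0.0/3 clear@3
  ? 130.23.114.241  path d0:-→d1:-  best=no-route
  ? 49.0.0.5  path d0:-→d1:H0→d2:-→d3:-→d4:-→d5:-→d6:-→d7:-→d8:H1  best=H1
  add 223.176.0.0/12 -> H2 at depth 12
  add 223.176.0.0/12 -> H1 at depth 12

== LOOKUPS ==
["H2","no-route","H1"]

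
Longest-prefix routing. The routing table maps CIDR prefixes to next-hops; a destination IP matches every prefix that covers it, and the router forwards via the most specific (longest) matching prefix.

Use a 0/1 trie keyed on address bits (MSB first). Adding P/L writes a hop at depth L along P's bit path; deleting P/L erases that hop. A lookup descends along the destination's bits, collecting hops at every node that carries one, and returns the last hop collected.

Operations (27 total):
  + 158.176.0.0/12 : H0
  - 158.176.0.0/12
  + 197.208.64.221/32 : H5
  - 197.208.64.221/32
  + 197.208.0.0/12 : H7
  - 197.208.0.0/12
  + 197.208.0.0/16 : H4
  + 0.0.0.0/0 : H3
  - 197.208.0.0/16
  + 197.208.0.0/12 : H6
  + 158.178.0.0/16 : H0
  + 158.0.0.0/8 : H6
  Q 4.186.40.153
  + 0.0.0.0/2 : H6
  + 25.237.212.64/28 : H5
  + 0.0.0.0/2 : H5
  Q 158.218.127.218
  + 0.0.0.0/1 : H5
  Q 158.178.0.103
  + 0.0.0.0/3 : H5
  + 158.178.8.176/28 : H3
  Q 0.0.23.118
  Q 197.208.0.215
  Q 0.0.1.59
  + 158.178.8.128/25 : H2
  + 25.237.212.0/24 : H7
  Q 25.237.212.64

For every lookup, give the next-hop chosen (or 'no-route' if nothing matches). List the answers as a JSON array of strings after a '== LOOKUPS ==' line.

Trace:
  add 158.176.0.0/12 -> H0 at depth 12
  - 158.176.0.0/12 clear@12
  add 197.208.64.221/32 -> H5 at depth 32
  - 197.208.64.221/32 clear@32
  add 197.208.0.0/12 -> H7 at depth 12
  - 197.208.0.0/12 clear@12
  add 197.208.0.0/16 -> H4 at depth 16
  add 0.0.0.0/0 -> H3 at depth 0
  - 197.208.0.0/16 clear@16
  add 197.208.0.0/12 -> H6 at depth 12
  add 158.178.0.0/16 -> H0 at depth 16
  add 158.0.0.0/8 -> H6 at depth 8
  lookup 4.186.40.153: bits ε walk d0:H3 -> H3
  add 0.0.0.0/2 -> H6 at depth 2
  add 25.237.212.64/28 -> H5 at depth 28
  add 0.0.0.0/2 -> H5 at depth 2
  lookup 158.218.127.218: bits 100111101 walk d0:H3→d1:-→d2:-→d3:-→d4:-→d5:-→d6:-→d7:-→d8:H6→d9:- -> H6
  add 0.0.0.0/1 -> H5 at depth 1
  lookup 158.178.0.103: bits 1001111010110010 walk d0:H3→d1:-→d2:-→d3:-→d4:-→d5:-→d6:-→d7:-→d8:H6→d9:-→d10:-→d11:-→d12:-→d13:-→d14:-→d15:-→d16:H0 -> H0
  add 0.0.0.0/3 -> H5 at depth 3
  add 158.178.8.176/28 -> H3 at depth 28
  lookup 0.0.23.118: bits 000 walk d0:H3→d1:H5→d2:H5→d3:H5 -> H5
  lookup 197.208.0.215: bits 11000101110100000 walk d0:H3→d1:-→d2:-→d3:-→d4:-→d5:-→d6:-→d7:-→d8:-→d9:-→d10:-→d11:-→d12:H6→d13:-→d14:-→d15:-→d16:-→d17:- -> H6
  lookup 0.0.1.59: bits 000 walk d0:H3→d1:H5→d2:H5→d3:H5 -> H5
  add 158.178.8.128/25 -> H2 at depth 25
  add 25.237.212.0/24 -> H7 at depth 24
  lookup 25.237.212.64: bits 0001100111101101110101000100 walk d0:H3→d1:H5→d2:H5→d3:H5→d4:-→d5:-→d6:-→d7:-→d8:-→d9:-→d10:-→d11:-→d12:-→d13:-→d14:-→d15:-→d16:-→d17:-→d18:-→d19:-→d20:-→d21:-→d22:-→d23:-→d24:H7→d25:-→d26:-→d27:-→d28:H5 -> H5

== LOOKUPS ==
["H3","H6","H0","H5","H6","H5","H5"]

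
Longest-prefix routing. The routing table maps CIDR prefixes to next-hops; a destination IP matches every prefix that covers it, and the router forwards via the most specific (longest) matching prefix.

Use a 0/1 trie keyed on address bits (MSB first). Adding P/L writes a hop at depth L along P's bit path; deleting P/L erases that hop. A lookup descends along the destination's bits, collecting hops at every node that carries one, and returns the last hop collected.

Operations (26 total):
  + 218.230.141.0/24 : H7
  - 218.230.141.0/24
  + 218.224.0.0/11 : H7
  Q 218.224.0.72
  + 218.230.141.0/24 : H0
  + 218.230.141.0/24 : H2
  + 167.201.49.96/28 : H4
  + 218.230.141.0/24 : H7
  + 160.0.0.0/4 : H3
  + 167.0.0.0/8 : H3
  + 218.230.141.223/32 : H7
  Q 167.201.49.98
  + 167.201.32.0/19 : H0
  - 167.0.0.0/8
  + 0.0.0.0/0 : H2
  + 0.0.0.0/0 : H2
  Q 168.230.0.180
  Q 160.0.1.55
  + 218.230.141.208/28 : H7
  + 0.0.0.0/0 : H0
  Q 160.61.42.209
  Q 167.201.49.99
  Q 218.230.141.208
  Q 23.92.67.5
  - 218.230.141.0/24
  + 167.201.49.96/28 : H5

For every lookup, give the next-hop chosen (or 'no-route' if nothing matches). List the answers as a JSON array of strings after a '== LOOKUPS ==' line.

Process each operation:
  add 218.230.141.0/24 -> H7 at depth 24
  - 218.230.141.0/24 clear@24
  add 218.224.0.0/11 -> H7 at depth 11
  lookup 218.224.0.72: bits 1101101011100 walk d0:-→d1:-→d2:-→d3:-→d4:-→d5:-→d6:-→d7:-→d8:-→d9:-→d10:-→d11:H7→d12:-→d13:- -> H7
  add 218.230.141.0/24 -> H0 at depth 24
  add 218.230.141.0/24 -> H2 at depth 24
  add 167.201.49.96/28 -> H4 at depth 28
  add 218.230.141.0/24 -> H7 at depth 24
  add 160.0.0.0/4 -> H3 at depth 4
  add 167.0.0.0/8 -> H3 at depth 8
  add 218.230.141.223/32 -> H7 at depth 32
  lookup 167.201.49.98: bits 1010011111001001001100010110 walk d0:-→d1:-→d2:-→d3:-→d4:H3→d5:-→d6:-→d7:-→d8:H3→d9:-→d10:-→d11:-→d12:-→d13:-→d14:-→d15:-→d16:-→d17:-→d18:-→d19:-→d20:-→d21:-→d22:-→d23:-→d24:-→d25:-→d26:-→d27:-→d28:H4 -> H4
  add 167.201.32.0/19 -> H0 at depth 19
  - 167.0.0.0/8 clear@8
  add 0.0.0.0/0 -> H2 at depth 0
  add 0.0.0.0/0 -> H2 at depth 0
  lookup 168.230.0.180: bits 1010 walk d0:H2→d1:-→d2:-→d3:-→d4:H3 -> H3
  lookup 160.0.1.55: bits 10100 walk d0:H2→d1:-→d2:-→d3:-→d4:H3→d5:- -> H3
  add 218.230.141.208/28 -> H7 at depth 28
  add 0.0.0.0/0 -> H0 at depth 0
  lookup 160.61.42.209: bits 10100 walk d0:H0→d1:-→d2:-→d3:-→d4:H3→d5:- -> H3
  lookup 167.201.49.99: bits 1010011111001001001100010110 walk d0:H0→d1:-→d2:-→d3:-→d4:H3→d5:-→d6:-→d7:-→d8:-→d9:-→d10:-→d11:-→d12:-→d13:-→d14:-→d15:-→d16:-→d17:-→d18:-→d19:H0→d20:-→d21:-→d22:-→d23:-→d24:-→d25:-→d26:-→d27:-→d28:H4 -> H4
  lookup 218.230.141.208: bits 1101101011100110100011011101 walk d0:H0→d1:-→d2:-→d3:-→d4:-→d5:-→d6:-→d7:-→d8:-→d9:-→d10:-→d11:H7→d12:-→d13:-→d14:-→d15:-→d16:-→d17:-→d18:-→d19:-→d20:-→d21:-→d22:-→d23:-→d24:H7→d25:-→d26:-→d27:-→d28:H7 -> H7
  lookup 23.92.67.5: bits ε walk d0:H0 -> H0
  - 218.230.141.0/24 clear@24
  add 167.201.49.96/28 -> H5 at depth 28

== LOOKUPS ==
["H7","H4","H3","H3","H3","H4","H7","H0"]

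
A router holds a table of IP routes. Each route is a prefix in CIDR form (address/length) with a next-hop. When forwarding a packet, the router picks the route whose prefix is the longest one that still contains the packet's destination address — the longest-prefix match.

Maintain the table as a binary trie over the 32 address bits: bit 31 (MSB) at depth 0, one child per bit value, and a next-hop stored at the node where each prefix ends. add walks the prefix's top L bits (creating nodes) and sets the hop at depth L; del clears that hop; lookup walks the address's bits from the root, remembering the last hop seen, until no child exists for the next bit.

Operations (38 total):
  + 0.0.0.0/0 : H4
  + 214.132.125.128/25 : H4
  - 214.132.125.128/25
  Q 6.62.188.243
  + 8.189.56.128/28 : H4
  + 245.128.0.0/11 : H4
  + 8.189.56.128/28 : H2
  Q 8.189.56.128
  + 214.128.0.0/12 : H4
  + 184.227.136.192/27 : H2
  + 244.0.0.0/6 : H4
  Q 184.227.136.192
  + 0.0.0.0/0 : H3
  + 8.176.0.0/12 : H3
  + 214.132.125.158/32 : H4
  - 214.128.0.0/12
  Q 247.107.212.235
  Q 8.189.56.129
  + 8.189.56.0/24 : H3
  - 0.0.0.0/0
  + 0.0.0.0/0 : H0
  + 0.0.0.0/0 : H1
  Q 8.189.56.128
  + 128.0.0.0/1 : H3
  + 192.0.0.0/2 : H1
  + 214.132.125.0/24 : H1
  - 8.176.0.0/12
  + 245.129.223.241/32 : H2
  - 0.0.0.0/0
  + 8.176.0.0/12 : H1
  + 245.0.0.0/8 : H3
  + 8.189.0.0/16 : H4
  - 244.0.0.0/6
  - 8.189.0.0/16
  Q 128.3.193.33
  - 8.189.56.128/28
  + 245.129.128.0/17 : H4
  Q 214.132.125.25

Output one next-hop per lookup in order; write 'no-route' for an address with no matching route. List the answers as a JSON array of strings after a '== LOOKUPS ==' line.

Apply in order:
  + 0.0.0.0/0 (H4) depth=0
  + 214.132.125.128/25 (H4) depth=25
  - 214.132.125.128/25 clear@25
  lookup 6.62.188.243: bits ε walk d0:H4 -> H4
  + 8.189.56.128/28 (H4) depth=28
  + 245.128.0.0/11 (H4) depth=11
  + 8.189.56.128/28 (H2) depth=28
  lookup 8.189.56.128: bits 0000100010111101001110001000 walk d0:H4→d1:-→d2:-→d3:-→d4:-→d5:-→d6:-→d7:-→d8:-→d9:-→d10:-→d11:-→d12:-→d13:-→d14:-→d15:-→d16:-→d17:-→d18:-→d19:-→d20:-→d21:-→d22:-→d23:-→d24:-→d25:-→d26:-→d27:-→d28:H2 -> H2
  + 214.128.0.0/12 (H4) depth=12
  + 184.227.136.192/27 (H2) depth=27
  + 244.0.0.0/6 (H4) depth=6
  lookup 184.227.136.192: bits 101110001110001110001000110 walk d0:H4→d1:-→d2:-→d3:-→d4:-→d5:-→d6:-→d7:-→d8:-→d9:-→d10:-→d11:-→d12:-→d13:-→d14:-→d15:-→d16:-→d17:-→d18:-→d19:-→d20:-→d21:-→d22:-→d23:-→d24:-→d25:-→d26:-→d27:H2 -> H2
  + 0.0.0.0/0 (H3) depth=0
  + 8.176.0.0/12 (H3) depth=12
  + 214.132.125.158/32 (H4) depth=32
  - 214.128.0.0/12 clear@12
  lookup 247.107.212.235: bits 111101 walk d0:H3→d1:-→d2:-→d3:-→d4:-→d5:-→d6:H4 -> H4
  lookup 8.189.56.129: bits 0000100010111101001110001000 walk d0:H3→d1:-→d2:-→d3:-→d4:-→d5:-→d6:-→d7:-→d8:-→d9:-→d10:-→d11:-→d12:H3→d13:-→d14:-→d15:-→d16:-→d17:-→d18:-→d19:-→d20:-→d21:-→d22:-→d23:-→d24:-→d25:-→d26:-→d27:-→d28:H2 -> H2
  + 8.189.56.0/24 (H3) depth=24
  - 0.0.0.0/0 clear@0
  + 0.0.0.0/0 (H0) depth=0
  + 0.0.0.0/0 (H1) depth=0
  lookup 8.189.56.128: bits 0000100010111101001110001000 walk d0:H1→d1:-→d2:-→d3:-→d4:-→d5:-→d6:-→d7:-→d8:-→d9:-→d10:-→d11:-→d12:H3→d13:-→d14:-→d15:-→d16:-→d17:-→d18:-→d19:-→d20:-→d21:-→d22:-→d23:-→d24:H3→d25:-→d26:-→d27:-→d28:H2 -> H2
  + 128.0.0.0/1 (H3) depth=1
  + 192.0.0.0/2 (H1) depth=2
  + 214.132.125.0/24 (H1) depth=24
  - 8.176.0.0/12 clear@12
  + 245.129.223.241/32 (H2) depth=32
  - 0.0.0.0/0 clear@0
  + 8.176.0.0/12 (H1) depth=12
  + 245.0.0.0/8 (H3) depth=8
  + 8.189.0.0/16 (H4) depth=16
  - 244.0.0.0/6 clear@6
  - 8.189.0.0/16 clear@16
  lookup 128.3.193.33: bits 10 walk d0:-→d1:H3→d2:- -> H3
  - 8.189.56.128/28 clear@28
  + 245.129.128.0/17 (H4) depth=17
  lookup 214.132.125.25: bits 110101101000010001111101 walk d0:-→d1:H3→d2:H1→d3:-→d4:-→d5:-→d6:-→d7:-→d8:-→d9:-→d10:-→d11:-→d12:-→d13:-→d14:-→d15:-→d16:-→d17:-→d18:-→d19:-→d20:-→d21:-→d22:-→d23:-→d24:H1 -> H1

== LOOKUPS ==
["H4","H2","H2","H4","H2","H2","H3","H1"]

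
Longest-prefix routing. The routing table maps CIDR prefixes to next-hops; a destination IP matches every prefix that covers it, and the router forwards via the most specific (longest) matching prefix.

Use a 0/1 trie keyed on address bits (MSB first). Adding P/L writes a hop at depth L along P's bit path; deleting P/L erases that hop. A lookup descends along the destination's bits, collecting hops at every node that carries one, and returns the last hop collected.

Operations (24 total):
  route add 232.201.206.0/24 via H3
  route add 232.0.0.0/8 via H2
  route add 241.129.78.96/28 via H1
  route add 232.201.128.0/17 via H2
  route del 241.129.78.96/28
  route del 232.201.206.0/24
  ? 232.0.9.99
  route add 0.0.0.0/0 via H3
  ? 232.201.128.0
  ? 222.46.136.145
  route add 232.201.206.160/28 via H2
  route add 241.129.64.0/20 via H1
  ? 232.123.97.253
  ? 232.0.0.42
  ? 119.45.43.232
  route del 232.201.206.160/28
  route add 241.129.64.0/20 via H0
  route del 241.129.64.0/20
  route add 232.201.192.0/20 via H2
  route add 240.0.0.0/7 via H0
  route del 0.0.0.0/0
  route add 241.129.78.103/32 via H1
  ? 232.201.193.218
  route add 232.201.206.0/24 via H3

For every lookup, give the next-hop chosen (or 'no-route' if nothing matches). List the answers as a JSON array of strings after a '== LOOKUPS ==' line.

Process each operation:
  add 232.201.206.0/24 -> H3 at depth 24
  add 232.0.0.0/8 -> H2 at depth 8
  add 241.129.78.96/28 -> H1 at depth 28
  add 232.201.128.0/17 -> H2 at depth 17
  del 241.129.78.96/28 (clear depth 28)
  del 232.201.206.0/24 (clear depth 24)
  ? 232.0.9.99  path d0:-→d1:-→d2:-→d3:-→d4:-→d5:-→d6:-→d7:-→d8:H2  best=H2
  add 0.0.0.0/0 -> H3 at depth 0
  ? 232.201.128.0  path d0:H3→d1:-→d2:-→d3:-→d4:-→d5:-→d6:-→d7:-→d8:H2→d9:-→d10:-→d11:-→d12:-→d13:-→d14:-→d15:-→d16:-→d17:H2  best=H2
  ? 222.46.136.145  path d0:H3→d1:-→d2:-  best=H3
  add 232.201.206.160/28 -> H2 at depth 28
  add 241.129.64.0/20 -> H1 at depth 20
  ? 232.123.97.253  path d0:H3→d1:-→d2:-→d3:-→d4:-→d5:-→d6:-→d7:-→d8:H2  best=H2
  ? 232.0.0.42  path d0:H3→d1:-→d2:-→d3:-→d4:-→d5:-→d6:-→d7:-→d8:H2  best=H2
  ? 119.45.43.232  path d0:H3  best=H3
  del 232.201.206.160/28 (clear depth 28)
  add 241.129.64.0/20 -> H0 at depth 20
  del 241.129.64.0/20 (clear depth 20)
  add 232.201.192.0/20 -> H2 at depth 20
  add 240.0.0.0/7 -> H0 at depth 7
  del 0.0.0.0/0 (clear depth 0)
  add 241.129.78.103/32 -> H1 at depth 32
  ? 232.201.193.218  path d0:-→d1:-→d2:-→d3:-→d4:-→d5:-→d6:-→d7:-→d8:H2→d9:-→d10:-→d11:-→d12:-→d13:-→d14:-→d15:-→d16:-→d17:H2→d18:-→d19:-→d20:H2  best=H2
  add 232.201.206.0/24 -> H3 at depth 24

== LOOKUPS ==
["H2","H2","H3","H2","H2","H3","H2"]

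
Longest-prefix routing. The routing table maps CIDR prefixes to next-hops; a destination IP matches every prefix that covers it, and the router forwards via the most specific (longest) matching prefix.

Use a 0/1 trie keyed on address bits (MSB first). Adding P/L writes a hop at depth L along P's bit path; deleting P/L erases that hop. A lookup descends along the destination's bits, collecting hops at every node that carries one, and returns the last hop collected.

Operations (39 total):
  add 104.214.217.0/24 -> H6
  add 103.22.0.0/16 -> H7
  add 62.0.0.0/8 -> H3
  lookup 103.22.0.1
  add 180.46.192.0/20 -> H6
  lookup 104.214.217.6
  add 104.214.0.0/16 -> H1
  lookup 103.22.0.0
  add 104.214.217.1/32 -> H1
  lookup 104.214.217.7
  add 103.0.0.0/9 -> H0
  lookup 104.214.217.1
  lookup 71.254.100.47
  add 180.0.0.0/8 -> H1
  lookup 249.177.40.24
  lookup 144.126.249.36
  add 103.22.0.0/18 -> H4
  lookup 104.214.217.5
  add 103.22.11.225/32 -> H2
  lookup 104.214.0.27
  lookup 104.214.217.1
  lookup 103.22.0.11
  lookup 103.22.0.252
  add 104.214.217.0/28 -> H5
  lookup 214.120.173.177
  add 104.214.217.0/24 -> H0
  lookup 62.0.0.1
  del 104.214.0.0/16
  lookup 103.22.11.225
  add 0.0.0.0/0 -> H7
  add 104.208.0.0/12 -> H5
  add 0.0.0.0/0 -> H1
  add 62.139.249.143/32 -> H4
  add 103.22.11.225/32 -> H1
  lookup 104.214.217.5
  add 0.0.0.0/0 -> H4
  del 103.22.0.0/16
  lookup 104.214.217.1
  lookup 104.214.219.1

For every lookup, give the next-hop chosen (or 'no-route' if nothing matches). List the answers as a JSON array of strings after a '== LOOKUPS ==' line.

Apply in order:
  + 104.214.217.0/24 (H6) depth=24
  + 103.22.0.0/16 (H7) depth=16
  + 62.0.0.0/8 (H3) depth=8
  Q 103.22.0.1: descend 0110011100010110 ; hops seen [H7] ; pick H7
  + 180.46.192.0/20 (H6) depth=20
  Q 104.214.217.6: descend 011010001101011011011001 ; hops seen [H6] ; pick H6
  + 104.214.0.0/16 (H1) depth=16
  Q 103.22.0.0: descend 0110011100010110 ; hops seen [H7] ; pick H7
  + 104.214.217.1/32 (H1) depth=32
  Q 104.214.217.7: descend 01101000110101101101100100000 ; hops seen [H1,H6] ; pick H6
  + 103.0.0.0/9 (H0) depth=9
  Q 104.214.217.1: descend 01101000110101101101100100000001 ; hops seen [H1,H6,H1] ; pick H1
  Q 71.254.100.47: descend 01 ; hops seen [∅] ; pick no-route
  + 180.0.0.0/8 (H1) depth=8
  Q 249.177.40.24: descend 1 ; hops seen [∅] ; pick no-route
  Q 144.126.249.36: descend 10 ; hops seen [∅] ; pick no-route
  + 103.22.0.0/18 (H4) depth=18
  Q 104.214.217.5: descend 01101000110101101101100100000 ; hops seen [H1,H6] ; pick H6
  + 103.22.11.225/32 (H2) depth=32
  Q 104.214.0.27: descend 0110100011010110 ; hops seen [H1] ; pick H1
  Q 104.214.217.1: descend 01101000110101101101100100000001 ; hops seen [H1,H6,H1] ; pick H1
  Q 103.22.0.11: descend 01100111000101100000 ; hops seen [H0,H7,H4] ; pick H4
  Q 103.22.0.252: descend 01100111000101100000 ; hops seen [H0,H7,H4] ; pick H4
  + 104.214.217.0/28 (H5) depth=28
  Q 214.120.173.177: descend 1 ; hops seen [∅] ; pick no-route
  + 104.214.217.0/24 (H0) depth=24
  Q 62.0.0.1: descend 00111110 ; hops seen [H3] ; pick H3
  - 104.214.0.0/16 clear@16
  Q 103.22.11.225: descend 01100111000101100000101111100001 ; hops seen [H0,H7,H4,H2] ; pick H2
  + 0.0.0.0/0 (H7) depth=0
  + 104.208.0.0/12 (H5) depth=12
  + 0.0.0.0/0 (H1) depth=0
  + 62.139.249.143/32 (H4) depth=32
  + 103.22.11.225/32 (H1) depth=32
  Q 104.214.217.5: descend 01101000110101101101100100000 ; hops seen [H1,H5,H0,H5] ; pick H5
  + 0.0.0.0/0 (H4) depth=0
  - 103.22.0.0/16 clear@16
  Q 104.214.217.1: descend 01101000110101101101100100000001 ; hops seen [H4,H5,H0,H5,H1] ; pick H1
  Q 104.214.219.1: descend 0110100011010110110110 ; hops seen [H4,H5] ; pick H5

== LOOKUPS ==
["H7","H6","H7","H6","H1","no-route","no-route","no-route","H6","H1","H1","H4","H4","no-route","H3","H2","H5","H1","H5"]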